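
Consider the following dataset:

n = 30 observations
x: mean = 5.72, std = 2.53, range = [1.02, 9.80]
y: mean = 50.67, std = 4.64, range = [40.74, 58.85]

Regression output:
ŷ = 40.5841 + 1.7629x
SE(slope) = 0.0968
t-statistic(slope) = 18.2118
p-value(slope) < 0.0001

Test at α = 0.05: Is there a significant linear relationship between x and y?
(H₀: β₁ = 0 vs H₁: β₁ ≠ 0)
Since p-value < 0.0001 < α = 0.05, reject H₀ — the slope is significantly different from 0.

Hypothesis test for the slope coefficient:

H₀: β₁ = 0 (no linear relationship)
H₁: β₁ ≠ 0 (linear relationship exists)

Test statistic: t = β̂₁ / SE(β̂₁) = 1.7629 / 0.0968 = 18.2118

With df = 28, the two-sided p-value for |t| = 18.2118 is <0.0001.

Decision rule: reject H₀ if p-value < α.
p-value < 0.0001 < α = 0.05 → reject H₀.

At α = 0.05 the data do provide convincing evidence of a nonzero slope.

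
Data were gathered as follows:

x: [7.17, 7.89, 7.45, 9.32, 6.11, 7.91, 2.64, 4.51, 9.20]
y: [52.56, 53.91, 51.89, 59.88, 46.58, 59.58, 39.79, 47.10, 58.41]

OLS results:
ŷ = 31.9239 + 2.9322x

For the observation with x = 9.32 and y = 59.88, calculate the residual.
Residual = 0.6280

The residual is the difference between the actual value and the predicted value:

Residual = y - ŷ

Step 1: Calculate predicted value
ŷ = 31.9239 + 2.9322 × 9.32
ŷ = 59.2520

Step 2: Calculate residual
Residual = 59.88 - 59.2520
Residual = 0.6280

Interpretation: the model underestimates the actual value by 0.6280 at this point (positive residual → observation lies above the fitted line).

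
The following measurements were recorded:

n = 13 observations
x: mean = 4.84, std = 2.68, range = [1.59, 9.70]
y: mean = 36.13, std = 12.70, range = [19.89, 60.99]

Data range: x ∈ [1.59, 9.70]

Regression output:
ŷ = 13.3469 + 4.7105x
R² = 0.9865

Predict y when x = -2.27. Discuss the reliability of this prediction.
ŷ = 2.6541 (extrapolation — x = -2.27 lies outside [1.59, 9.70], so reliability is low).

Prediction calculation:
ŷ = 13.3469 + 4.7105 × (-2.27)
ŷ = 2.6541

Reliability:
- Data range: x ∈ [1.59, 9.70]
- Prediction point: x = -2.27 is 3.86 units below the observed range → this is EXTRAPOLATION, not interpolation

Why that matters here:
- Real relationships often flatten, saturate, or turn nonlinear at extremes
- The linear relationship may not hold outside the observed range

Report the number if required, but flag clearly that it is an extrapolation.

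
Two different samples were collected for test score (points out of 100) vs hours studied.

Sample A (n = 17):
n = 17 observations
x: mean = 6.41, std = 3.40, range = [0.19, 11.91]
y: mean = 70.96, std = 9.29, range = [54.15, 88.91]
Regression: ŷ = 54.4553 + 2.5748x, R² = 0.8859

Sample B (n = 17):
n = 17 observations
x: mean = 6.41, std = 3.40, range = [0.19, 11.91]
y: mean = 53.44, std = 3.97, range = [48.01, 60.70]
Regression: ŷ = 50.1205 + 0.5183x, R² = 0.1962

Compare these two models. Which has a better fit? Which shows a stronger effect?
Model A has the better fit (R² = 0.8859 vs 0.1962). Model A shows the stronger effect (|β₁| = 2.5748 vs 0.5183).

Model Comparison:

Which explains more variance? (R²)
- Model A: R² = 0.8859 → 88.59% of variance in test score explained
- Model B: R² = 0.1962 → 19.62% of variance in test score explained
- 0.8859 > 0.1962 → Model A has the better fit

Effect size (slope magnitude):
- Model A: β₁ = 2.5748 → predicted test score rises 2.5748 points per additional hour of study time
- Model B: β₁ = 0.5183 → predicted test score rises 0.5183 points per additional hour of study time
- |2.5748| > |0.5183| → Model A shows the stronger marginal effect

Notes:
- The two samples could reflect different populations, time periods, or measurement quality.
- A steeper slope doesn't make a better model if the scatter around the line is large.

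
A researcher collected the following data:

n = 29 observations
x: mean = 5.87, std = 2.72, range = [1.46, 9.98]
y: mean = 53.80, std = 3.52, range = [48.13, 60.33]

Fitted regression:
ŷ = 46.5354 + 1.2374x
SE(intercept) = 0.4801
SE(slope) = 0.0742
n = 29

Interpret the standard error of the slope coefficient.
SE(β̂₁) = 0.0742 is the estimated standard deviation of the slope estimate across repeated samples; relative to β̂₁ = 1.2374 that is 6.0%, a precise estimate.

SE(β̂₁) = s / √Sxx, where s is the residual standard deviation and Sxx = Σ(x − x̄)². It is the yardstick for how far β̂₁ = 1.2374 could plausibly be from the true slope.

Relative precision:
- SE / |β̂₁| = 0.0742 / 1.2374 = 6.0%
- Rule of thumb (under 20%: precise; 20% to under 50%: moderately precise; 50% or more: imprecise) → precise

Rough 95% range (±2 SE): 1.2374 ± 0.1484 → (1.0890, 1.3858).

What drives SE(β̂₁): wider spread of x values → smaller SE.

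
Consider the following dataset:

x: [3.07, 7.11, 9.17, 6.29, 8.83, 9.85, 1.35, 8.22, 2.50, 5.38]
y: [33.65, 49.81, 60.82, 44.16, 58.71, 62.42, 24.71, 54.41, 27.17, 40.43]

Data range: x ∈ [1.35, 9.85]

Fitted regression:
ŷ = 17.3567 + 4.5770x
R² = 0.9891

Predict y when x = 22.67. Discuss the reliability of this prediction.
ŷ = 121.1173, but this is extrapolation (above the data range [1.35, 9.85]) and may be unreliable.

Prediction calculation:
ŷ = 17.3567 + 4.5770 × 22.67
ŷ = 121.1173

Reliability:
- Data range: x ∈ [1.35, 9.85]
- Prediction point: x = 22.67 is 12.82 units above the observed range → this is EXTRAPOLATION, not interpolation

Why that matters here:
- The standard error of prediction grows with (x − x̄)², and x = 22.67 is far from x̄ = 6.18
- R² describes fit only over the sampled x values; it says nothing about behaviour beyond them

A defensible statement: 'if the linear trend continued to x = 22.67, y would be about 121.1173' — the premise is untested.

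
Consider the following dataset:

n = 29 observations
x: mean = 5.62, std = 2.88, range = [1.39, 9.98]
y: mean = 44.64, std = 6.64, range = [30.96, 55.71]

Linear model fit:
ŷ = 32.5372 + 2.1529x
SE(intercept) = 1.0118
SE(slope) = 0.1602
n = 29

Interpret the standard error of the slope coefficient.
The slope 2.1529 is pinned down to within about ±0.1602 (one SE) by these data — relative uncertainty 7.4%, i.e. precise.

SE(β̂₁) = 0.1602 says: if we drew many samples of n = 29 from the same population and refit each time, the fitted slopes would scatter with a standard deviation of roughly 0.1602 around the true β₁.

Relative precision:
- SE / |β̂₁| = 0.1602 / 2.1529 = 7.4%
- Rule of thumb (under 20%: precise; 20% to under 50%: moderately precise; 50% or more: imprecise) → precise

Link to the t-test: t = β̂₁ / SE(β̂₁) = 2.1529 / 0.1602 = 13.4388, the statistic for H₀: β₁ = 0.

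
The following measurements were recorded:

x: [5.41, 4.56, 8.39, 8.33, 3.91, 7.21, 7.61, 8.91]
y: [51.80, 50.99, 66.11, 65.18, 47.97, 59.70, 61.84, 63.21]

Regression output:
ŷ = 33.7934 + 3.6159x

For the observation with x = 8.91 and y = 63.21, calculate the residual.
Residual = -2.8011

The residual is the difference between the actual value and the predicted value:

Residual = y - ŷ

Step 1: Calculate predicted value
ŷ = 33.7934 + 3.6159 × 8.91
ŷ = 66.0111

Step 2: Calculate residual
Residual = 63.21 - 66.0111
Residual = -2.8011

Interpretation: the model overestimates the actual value by 2.8011 at this point (negative residual → observation lies below the fitted line).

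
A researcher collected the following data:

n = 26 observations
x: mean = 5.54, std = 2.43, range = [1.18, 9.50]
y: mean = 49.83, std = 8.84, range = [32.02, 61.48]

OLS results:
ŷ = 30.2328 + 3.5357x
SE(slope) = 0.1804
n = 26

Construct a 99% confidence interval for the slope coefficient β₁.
The 99% CI for β₁ is (3.0311, 4.0403)

Confidence interval for the slope:

The 99% CI for β₁ is: β̂₁ ± t*(α/2, n-2) × SE(β̂₁)

Step 1: Find critical t-value
- Confidence level = 0.99
- Degrees of freedom = n - 2 = 26 - 2 = 24
- t*(α/2, 24) = 2.7969

Step 2: Calculate margin of error
Margin = 2.7969 × 0.1804 = 0.5046

Step 3: Construct interval
CI = 3.5357 ± 0.5046
CI = (3.0311, 4.0403)

Interpretation: intervals built this way capture the true β₁ in 99% of repeated samples; here the plausible range for the per-unit effect of x on y is 3.0311 to 4.0403.
Since 0 is outside the interval, a two-sided test at α = 0.01 would reject H₀: β₁ = 0.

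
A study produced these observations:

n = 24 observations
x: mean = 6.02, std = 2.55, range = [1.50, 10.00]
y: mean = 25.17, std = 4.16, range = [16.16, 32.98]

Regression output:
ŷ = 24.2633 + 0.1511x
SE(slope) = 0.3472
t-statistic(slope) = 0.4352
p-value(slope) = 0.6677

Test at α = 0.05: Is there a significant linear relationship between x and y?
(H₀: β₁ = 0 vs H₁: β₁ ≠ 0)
p-value = 0.6677 ≥ α = 0.05, so we fail to reject H₀. The relationship is not significant.

Hypothesis test for the slope coefficient:

H₀: β₁ = 0 (no linear relationship)
H₁: β₁ ≠ 0 (linear relationship exists)

Test statistic: t = β̂₁ / SE(β̂₁) = 0.1511 / 0.3472 = 0.4352

p = 0.6677: how often a slope estimate this far from 0 (in SE units) would arise by chance if β₁ were truly 0.

Decision rule: reject H₀ if p-value < α.
p-value = 0.6677 ≥ α = 0.05 → fail to reject H₀.

There is not sufficient evidence at the 5% significance level to conclude that a linear relationship exists between x and y.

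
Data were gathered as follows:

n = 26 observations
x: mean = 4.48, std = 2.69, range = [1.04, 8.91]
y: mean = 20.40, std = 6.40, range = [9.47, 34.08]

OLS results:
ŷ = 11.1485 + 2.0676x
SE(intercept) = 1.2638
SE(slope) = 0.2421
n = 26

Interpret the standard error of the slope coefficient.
The slope 2.0676 is pinned down to within about ±0.2421 (one SE) by these data — relative uncertainty 11.7%, i.e. precise.

SE(β̂₁) = s / √Sxx, where s is the residual standard deviation and Sxx = Σ(x − x̄)². It is the yardstick for how far β̂₁ = 2.0676 could plausibly be from the true slope.

Relative precision:
- SE / |β̂₁| = 0.2421 / 2.0676 = 11.7%
- Rule of thumb (under 20%: precise; 20% to under 50%: moderately precise; 50% or more: imprecise) → precise

Rough 95% range (±2 SE): 2.0676 ± 0.4842 → (1.5834, 2.5518).

What drives SE(β̂₁): more residual scatter → larger SE; larger n (here n = 26) → smaller SE.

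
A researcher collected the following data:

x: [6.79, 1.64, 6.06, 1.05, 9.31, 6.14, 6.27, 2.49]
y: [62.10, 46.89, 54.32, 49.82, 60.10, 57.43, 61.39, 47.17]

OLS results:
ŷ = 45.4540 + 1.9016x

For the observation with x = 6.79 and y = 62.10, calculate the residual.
Residual = 3.7341

The residual is the difference between the actual value and the predicted value:

Residual = y - ŷ

Step 1: Calculate predicted value
ŷ = 45.4540 + 1.9016 × 6.79
ŷ = 58.3659

Step 2: Calculate residual
Residual = 62.10 - 58.3659
Residual = 3.7341

Sign check: y > ŷ, so the point is above the line and the fit underestimates here.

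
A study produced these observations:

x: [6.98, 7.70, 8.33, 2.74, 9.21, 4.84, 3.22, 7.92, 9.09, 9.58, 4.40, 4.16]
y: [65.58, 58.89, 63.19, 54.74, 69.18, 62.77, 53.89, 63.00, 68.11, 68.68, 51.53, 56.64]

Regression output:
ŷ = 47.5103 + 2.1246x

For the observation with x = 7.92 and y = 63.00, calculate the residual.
Residual = -1.3371

The residual is the difference between the actual value and the predicted value:

Residual = y - ŷ

Step 1: Calculate predicted value
ŷ = 47.5103 + 2.1246 × 7.92
ŷ = 64.3371

Step 2: Calculate residual
Residual = 63.00 - 64.3371
Residual = -1.3371

Interpretation: the model overestimates the actual value by 1.3371 at this point (negative residual → observation lies below the fitted line).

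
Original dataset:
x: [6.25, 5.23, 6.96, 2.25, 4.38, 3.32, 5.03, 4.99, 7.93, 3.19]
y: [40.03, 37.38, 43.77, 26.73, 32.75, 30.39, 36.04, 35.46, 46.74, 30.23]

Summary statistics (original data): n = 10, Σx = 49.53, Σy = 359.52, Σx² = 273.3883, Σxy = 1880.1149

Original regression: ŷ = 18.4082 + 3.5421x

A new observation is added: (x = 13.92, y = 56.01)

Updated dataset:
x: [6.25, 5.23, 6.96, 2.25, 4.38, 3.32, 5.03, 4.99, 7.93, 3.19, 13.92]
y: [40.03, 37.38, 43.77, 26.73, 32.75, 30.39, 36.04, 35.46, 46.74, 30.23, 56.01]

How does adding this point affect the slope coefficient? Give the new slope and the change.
Adding the point moves β₁ from 3.5421 to 2.5990, i.e. it decreases by 0.9431 (-26.6%).

x = 13.92 lies well outside the original x-range [2.25, 7.93] (x̄ ≈ 4.95), so this observation has high leverage and can move the slope substantially.

Step 1: Update the sums with the new point (n goes from 10 to 11)
Σx  = 49.53 + 13.92 = 63.45
Σy  = 359.52 + 56.01 = 415.53
Σx² = 273.3883 + 13.92² = 273.3883 + 193.7664 = 467.1547
Σxy = 1880.1149 + 13.92×56.01 = 1880.1149 + 779.6592 = 2659.7741

Step 2: Recompute the slope with b₁ = (nΣxy − ΣxΣy) / (nΣx² − (Σx)²)
Numerator   = 11×2659.7741 − 63.45×415.53 = 29257.5151 − 26365.3785 = 2892.1366
Denominator = 11×467.1547 − 63.45² = 5138.7017 − 4025.9025 = 1112.7992
b₁(new) = 2892.1366 / 1112.7992 = 2.5990

(Same formula on the original sums: (10×1880.1149 − 49.53×359.52) / (10×273.3883 − 49.53²) = 994.1234 / 280.6621 = 3.5421, matching the given fit.)

Step 3: Change in slope
Δβ₁ = 2.5990 − 3.5421 = -0.9431
Relative change = -0.9431 / 3.5421 × 100% = -26.6%
→ the slope decreases when the point is added.

A high-leverage point only changes the slope if it is off the original line; here y = 56.01 is below the original trend, so the slope decreases.
In practice: investigate whether it comes from the same population as the rest of the sample; examine leverage (hᵢ) and Cook's distance rather than deleting it automatically.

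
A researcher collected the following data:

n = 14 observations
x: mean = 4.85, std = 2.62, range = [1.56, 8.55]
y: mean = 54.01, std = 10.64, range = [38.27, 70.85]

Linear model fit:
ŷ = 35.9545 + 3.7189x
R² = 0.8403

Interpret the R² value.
R² = 0.8403 means 84.03% of the variation in y is explained by the linear relationship with x. This indicates a strong fit.

R² (coefficient of determination) measures the proportion of variance in y explained by the regression model.

Here R² = 0.8403:
- Explained: 84.03% of the variation in y
- Unexplained (residual): 100% − 84.03% = 15.97%
- Rule of thumb (below 0.3 weak; 0.3 to below 0.7 moderate; 0.7 and above strong) → strong

Note: R² never decreases when predictors are added, so it should not be used alone to compare models of different size.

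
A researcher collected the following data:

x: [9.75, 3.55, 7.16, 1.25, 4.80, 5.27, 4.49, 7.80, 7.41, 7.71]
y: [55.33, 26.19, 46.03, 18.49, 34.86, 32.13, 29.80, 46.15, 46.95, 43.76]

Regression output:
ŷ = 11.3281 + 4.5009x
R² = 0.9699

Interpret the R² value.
R² = 0.9699 means 96.99% of the variation in y is explained by the linear relationship with x. This indicates a strong fit.

R² (coefficient of determination) measures the proportion of variance in y explained by the regression model.

Here R² = 0.9699:
- Explained: 96.99% of the variation in y
- Unexplained (residual): 100% − 96.99% = 3.01%
- Rule of thumb (below 0.3 weak; 0.3 to below 0.7 moderate; 0.7 and above strong) → strong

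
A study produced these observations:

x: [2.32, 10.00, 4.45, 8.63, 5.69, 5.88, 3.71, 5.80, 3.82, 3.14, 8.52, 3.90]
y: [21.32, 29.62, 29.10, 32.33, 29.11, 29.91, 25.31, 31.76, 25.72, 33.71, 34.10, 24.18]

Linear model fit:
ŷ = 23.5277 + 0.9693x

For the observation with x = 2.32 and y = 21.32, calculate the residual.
Residual = -4.4565

The residual is the difference between the actual value and the predicted value:

Residual = y - ŷ

Step 1: Calculate predicted value
ŷ = 23.5277 + 0.9693 × 2.32
ŷ = 25.7765

Step 2: Calculate residual
Residual = 21.32 - 25.7765
Residual = -4.4565

Interpretation: the model overestimates the actual value by 4.4565 at this point (negative residual → observation lies below the fitted line).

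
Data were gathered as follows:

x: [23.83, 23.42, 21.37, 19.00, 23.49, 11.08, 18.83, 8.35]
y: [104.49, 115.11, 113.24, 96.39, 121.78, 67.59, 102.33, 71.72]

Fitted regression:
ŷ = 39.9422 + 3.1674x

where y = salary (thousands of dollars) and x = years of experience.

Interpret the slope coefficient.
For each additional year of experience, predicted salary increases by approximately 3.1674 thousand dollars.

The slope coefficient β₁ = 3.1674 represents the marginal effect of experience on salary.

Interpretation:
- Experience up by 1 year → predicted salary increases by 3.1674 thousand dollars
- The effect is assumed constant over the observed range of x (linearity)

(β₀ = 39.9422 is the fitted value at x = 0 and is not part of the slope interpretation.)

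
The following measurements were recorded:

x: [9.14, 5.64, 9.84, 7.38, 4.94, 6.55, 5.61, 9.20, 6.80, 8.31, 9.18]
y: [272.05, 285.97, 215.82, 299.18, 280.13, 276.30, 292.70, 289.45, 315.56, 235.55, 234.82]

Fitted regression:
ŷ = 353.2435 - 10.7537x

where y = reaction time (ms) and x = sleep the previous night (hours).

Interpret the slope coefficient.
On average, reaction time is about 10.7537 ms lower for every extra hour of sleep.

The slope β₁ = -10.7537 gives the rate at which the fitted reaction time changes with sleep.

Interpretation:
- Sleep up by 1 hour → predicted reaction time decreases by 10.7537 ms
- This is a linear approximation: the same per-unit change is assumed across the whole observed x range
- The slope describes association in these data, not necessarily a causal effect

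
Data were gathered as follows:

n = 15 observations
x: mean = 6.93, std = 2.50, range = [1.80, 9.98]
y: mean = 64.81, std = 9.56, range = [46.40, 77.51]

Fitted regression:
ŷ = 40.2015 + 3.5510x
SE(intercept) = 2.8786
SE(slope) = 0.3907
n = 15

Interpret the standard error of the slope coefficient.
SE(β̂₁) = 0.3907 is the estimated standard deviation of the slope estimate across repeated samples; relative to β̂₁ = 3.5510 that is 11.0%, a precise estimate.

SE(β̂₁) = 0.3907 says: if we drew many samples of n = 15 from the same population and refit each time, the fitted slopes would scatter with a standard deviation of roughly 0.3907 around the true β₁.

Relative precision:
- SE / |β̂₁| = 0.3907 / 3.5510 = 11.0%
- Rule of thumb (under 20%: precise; 20% to under 50%: moderately precise; 50% or more: imprecise) → precise

Link to interval estimation: a confidence interval for β₁ is β̂₁ ± t* × 0.3907, so SE sets the half-width per unit of t*.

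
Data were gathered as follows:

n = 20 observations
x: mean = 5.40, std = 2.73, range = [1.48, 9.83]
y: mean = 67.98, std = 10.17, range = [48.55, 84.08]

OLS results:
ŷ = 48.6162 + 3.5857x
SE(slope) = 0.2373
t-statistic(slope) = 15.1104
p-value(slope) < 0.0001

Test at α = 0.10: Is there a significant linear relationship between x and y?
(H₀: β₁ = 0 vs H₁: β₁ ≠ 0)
Since p-value < 0.0001 < α = 0.10, reject H₀ — the slope is significantly different from 0.

Hypothesis test for the slope coefficient:

H₀: β₁ = 0 (no linear relationship)
H₁: β₁ ≠ 0 (linear relationship exists)

Test statistic: t = β̂₁ / SE(β̂₁) = 3.5857 / 0.2373 = 15.1104

With df = 18, the two-sided p-value for |t| = 15.1104 is <0.0001.

Decision rule: reject H₀ if p-value < α.
p-value < 0.0001 < α = 0.10 → reject H₀.

There is sufficient evidence at the 10% significance level to conclude that a linear relationship exists between x and y.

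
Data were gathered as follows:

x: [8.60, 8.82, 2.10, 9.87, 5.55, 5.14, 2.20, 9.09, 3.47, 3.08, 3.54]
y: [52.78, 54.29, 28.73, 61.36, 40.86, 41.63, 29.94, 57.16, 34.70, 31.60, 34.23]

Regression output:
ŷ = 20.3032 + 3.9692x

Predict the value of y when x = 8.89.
ŷ = 55.5894

Plug x = 8.89 into the fitted line:

ŷ = 20.3032 + 3.9692 × 8.89
ŷ = 20.3032 + 35.2862
ŷ = 55.5894

This is a point prediction; actual observations scatter around it by roughly the residual standard deviation.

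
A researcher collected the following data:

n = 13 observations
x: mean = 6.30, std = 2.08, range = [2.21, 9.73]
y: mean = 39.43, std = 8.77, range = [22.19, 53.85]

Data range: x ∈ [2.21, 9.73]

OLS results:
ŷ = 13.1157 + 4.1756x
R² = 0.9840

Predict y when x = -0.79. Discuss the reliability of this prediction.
ŷ = 9.8170, but this is extrapolation (below the data range [2.21, 9.73]) and may be unreliable.

Prediction calculation:
ŷ = 13.1157 + 4.1756 × (-0.79)
ŷ = 9.8170

Reliability:
- Data range: x ∈ [2.21, 9.73]
- Prediction point: x = -0.79 is 3.00 units below the observed range → this is EXTRAPOLATION, not interpolation

Why that matters here:
- The standard error of prediction grows with (x − x̄)², and x = -0.79 is far from x̄ = 6.30
- There are no observations near this x to validate the fitted line there
- The linear relationship may not hold outside the observed range

The R² = 0.9840 only validates the fit within [2.21, 9.73]; treat ŷ = 9.8170 with caution.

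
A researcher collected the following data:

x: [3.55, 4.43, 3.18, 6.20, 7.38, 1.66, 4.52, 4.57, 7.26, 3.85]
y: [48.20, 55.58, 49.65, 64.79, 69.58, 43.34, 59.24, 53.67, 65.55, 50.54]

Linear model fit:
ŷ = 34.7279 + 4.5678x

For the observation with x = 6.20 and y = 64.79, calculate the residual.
Residual = 1.7417

The residual is the difference between the actual value and the predicted value:

Residual = y - ŷ

Step 1: Calculate predicted value
ŷ = 34.7279 + 4.5678 × 6.20
ŷ = 63.0483

Step 2: Calculate residual
Residual = 64.79 - 63.0483
Residual = 1.7417

The residual is positive, so the observed y = 64.79 sits above the regression line (the line underestimates it by 1.7417).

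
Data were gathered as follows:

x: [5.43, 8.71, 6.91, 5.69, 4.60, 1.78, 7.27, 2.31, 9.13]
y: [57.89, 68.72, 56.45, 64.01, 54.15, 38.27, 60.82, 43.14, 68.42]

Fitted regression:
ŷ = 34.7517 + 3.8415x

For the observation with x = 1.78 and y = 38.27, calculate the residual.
Residual = -3.3196

The residual is the difference between the actual value and the predicted value:

Residual = y - ŷ

Step 1: Calculate predicted value
ŷ = 34.7517 + 3.8415 × 1.78
ŷ = 41.5896

Step 2: Calculate residual
Residual = 38.27 - 41.5896
Residual = -3.3196

Interpretation: the model overestimates the actual value by 3.3196 at this point (negative residual → observation lies below the fitted line).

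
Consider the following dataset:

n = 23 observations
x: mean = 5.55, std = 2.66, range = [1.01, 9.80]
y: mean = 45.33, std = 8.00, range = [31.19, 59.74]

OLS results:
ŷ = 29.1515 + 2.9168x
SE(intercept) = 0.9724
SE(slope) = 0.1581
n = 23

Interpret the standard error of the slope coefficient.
The slope 2.9168 is pinned down to within about ±0.1581 (one SE) by these data — relative uncertainty 5.4%, i.e. precise.

What SE measures:
- The standard error quantifies the sampling variability of the coefficient estimate
- It is the estimated standard deviation of β̂₁ across hypothetical repeated samples of the same size
- Smaller SE → more precise estimate

Relative precision:
- SE / |β̂₁| = 0.1581 / 2.9168 = 5.4%
- Rule of thumb (under 20%: precise; 20% to under 50%: moderately precise; 50% or more: imprecise) → precise

Rough 95% range (±2 SE): 2.9168 ± 0.3162 → (2.6006, 3.2330).

What drives SE(β̂₁): more residual scatter → larger SE; wider spread of x values → smaller SE; larger n (here n = 23) → smaller SE.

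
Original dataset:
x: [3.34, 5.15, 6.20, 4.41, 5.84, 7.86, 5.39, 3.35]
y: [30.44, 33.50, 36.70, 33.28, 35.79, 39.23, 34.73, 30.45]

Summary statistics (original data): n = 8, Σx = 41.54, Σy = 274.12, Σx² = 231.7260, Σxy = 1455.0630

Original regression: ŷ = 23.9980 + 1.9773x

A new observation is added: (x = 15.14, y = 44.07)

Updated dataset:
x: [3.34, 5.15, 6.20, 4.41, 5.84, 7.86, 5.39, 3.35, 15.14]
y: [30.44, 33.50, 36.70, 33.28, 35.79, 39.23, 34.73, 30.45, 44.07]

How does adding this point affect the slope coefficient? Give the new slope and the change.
New slope β₁ = 1.1385 versus 1.9773 before: a change of -0.8388 (-42.4%).

x = 15.14 lies well outside the original x-range [3.34, 7.86] (x̄ ≈ 5.19), so this observation has high leverage and can move the slope substantially.

Step 1: Update the sums with the new point (n goes from 8 to 9)
Σx  = 41.54 + 15.14 = 56.68
Σy  = 274.12 + 44.07 = 318.19
Σx² = 231.7260 + 15.14² = 231.7260 + 229.2196 = 460.9456
Σxy = 1455.0630 + 15.14×44.07 = 1455.0630 + 667.2198 = 2122.2828

Step 2: Recompute the slope with b₁ = (nΣxy − ΣxΣy) / (nΣx² − (Σx)²)
Numerator   = 9×2122.2828 − 56.68×318.19 = 19100.5452 − 18035.0092 = 1065.5360
Denominator = 9×460.9456 − 56.68² = 4148.5104 − 3212.6224 = 935.8880
b₁(new) = 1065.5360 / 935.8880 = 1.1385

(Same formula on the original sums: (8×1455.0630 − 41.54×274.12) / (8×231.7260 − 41.54²) = 253.5592 / 128.2364 = 1.9773, matching the given fit.)

Step 3: Change in slope
Δβ₁ = 1.1385 − 1.9773 = -0.8388
Relative change = -0.8388 / 1.9773 × 100% = -42.4%
→ the slope decreases when the point is added.

Because the point sits below the extension of the original line at a high-leverage x, it tilts the fit down.
In practice: refit with and without it and report both if conclusions differ; examine leverage (hᵢ) and Cook's distance rather than deleting it automatically.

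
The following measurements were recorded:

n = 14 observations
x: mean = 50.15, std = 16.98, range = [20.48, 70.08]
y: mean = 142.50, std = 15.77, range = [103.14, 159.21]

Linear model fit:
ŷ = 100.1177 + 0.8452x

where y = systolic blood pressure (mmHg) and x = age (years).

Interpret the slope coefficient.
For each additional year of age, predicted blood pressure increases by approximately 0.8452 mmHg.

The slope β₁ = 0.8452 gives the rate at which the fitted blood pressure changes with age.

Interpretation:
- Age up by 1 year → predicted blood pressure increases by 0.8452 mmHg
- This is a linear approximation: the same per-unit change is assumed across the whole observed x range
- The slope describes association in these data, not necessarily a causal effect

The intercept β₀ = 100.1177 is the predicted blood pressure when age = 0; since the smallest observed x is 20.48, this is an extrapolation and mainly anchors the line.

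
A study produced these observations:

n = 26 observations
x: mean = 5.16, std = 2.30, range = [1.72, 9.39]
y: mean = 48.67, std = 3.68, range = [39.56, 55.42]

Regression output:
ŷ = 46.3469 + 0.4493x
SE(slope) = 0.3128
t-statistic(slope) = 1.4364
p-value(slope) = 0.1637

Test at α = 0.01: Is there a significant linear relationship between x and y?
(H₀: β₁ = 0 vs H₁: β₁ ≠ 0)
p-value = 0.1637 ≥ α = 0.01, so we fail to reject H₀. The relationship is not significant.

Hypothesis test for the slope coefficient:

H₀: β₁ = 0 (no linear relationship)
H₁: β₁ ≠ 0 (linear relationship exists)

Test statistic: t = β̂₁ / SE(β̂₁) = 0.4493 / 0.3128 = 1.4364

The p-value (0.1637) is the probability, under H₀, of a t-statistic at least as extreme as |t| = 1.4364 (two-sided, df = n − 2 = 24).

Decision rule: reject H₀ if p-value < α.
p-value = 0.1637 ≥ α = 0.01 → fail to reject H₀.

There is not sufficient evidence at the 1% significance level to conclude that a linear relationship exists between x and y.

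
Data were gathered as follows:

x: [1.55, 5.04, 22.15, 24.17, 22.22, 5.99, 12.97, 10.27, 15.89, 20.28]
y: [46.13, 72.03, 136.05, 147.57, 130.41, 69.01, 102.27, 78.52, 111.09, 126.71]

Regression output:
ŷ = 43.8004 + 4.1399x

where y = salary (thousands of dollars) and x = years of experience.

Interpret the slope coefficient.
For each additional year of experience, predicted salary increases by approximately 4.1399 thousand dollars.

The slope β₁ = 4.1399 gives the rate at which the fitted salary changes with experience.

Interpretation:
- Experience up by 1 year → predicted salary increases by 4.1399 thousand dollars
- The effect is assumed constant over the observed range of x (linearity)
- The slope describes association in these data, not necessarily a causal effect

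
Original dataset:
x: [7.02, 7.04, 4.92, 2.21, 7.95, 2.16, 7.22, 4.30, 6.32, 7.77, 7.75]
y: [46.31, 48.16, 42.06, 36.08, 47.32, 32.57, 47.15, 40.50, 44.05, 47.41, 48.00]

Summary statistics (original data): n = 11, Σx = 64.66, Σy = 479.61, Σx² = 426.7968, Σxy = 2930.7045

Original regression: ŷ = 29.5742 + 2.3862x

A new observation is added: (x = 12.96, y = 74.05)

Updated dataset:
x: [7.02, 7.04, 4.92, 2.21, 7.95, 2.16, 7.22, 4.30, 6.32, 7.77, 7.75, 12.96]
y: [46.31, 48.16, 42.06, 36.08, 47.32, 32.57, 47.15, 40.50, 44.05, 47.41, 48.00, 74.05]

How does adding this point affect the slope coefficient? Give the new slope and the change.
New slope β₁ = 3.3353 versus 2.3862 before: a change of +0.9491 (+39.8%).

The new point has HIGH LEVERAGE: x = 12.96 is far from the original mean x̄ = 64.66/11 ≈ 5.88 (original range [2.16, 7.95]).

Step 1: Update the sums with the new point (n goes from 11 to 12)
Σx  = 64.66 + 12.96 = 77.62
Σy  = 479.61 + 74.05 = 553.66
Σx² = 426.7968 + 12.96² = 426.7968 + 167.9616 = 594.7584
Σxy = 2930.7045 + 12.96×74.05 = 2930.7045 + 959.6880 = 3890.3925

Step 2: Recompute the slope with b₁ = (nΣxy − ΣxΣy) / (nΣx² − (Σx)²)
Numerator   = 12×3890.3925 − 77.62×553.66 = 46684.7100 − 42975.0892 = 3709.6208
Denominator = 12×594.7584 − 77.62² = 7137.1008 − 6024.8644 = 1112.2364
b₁(new) = 3709.6208 / 1112.2364 = 3.3353

(Same formula on the original sums: (11×2930.7045 − 64.66×479.61) / (11×426.7968 − 64.66²) = 1226.1669 / 513.8492 = 2.3862, matching the given fit.)

Step 3: Change in slope
Δβ₁ = 3.3353 − 2.3862 = +0.9491
Relative change = +0.9491 / 2.3862 × 100% = +39.8%
→ the slope increases when the point is added.

Because the point sits above the extension of the original line at a high-leverage x, it tilts the fit up.
In practice: check such a point for data-entry or measurement error; refit with and without it and report both if conclusions differ.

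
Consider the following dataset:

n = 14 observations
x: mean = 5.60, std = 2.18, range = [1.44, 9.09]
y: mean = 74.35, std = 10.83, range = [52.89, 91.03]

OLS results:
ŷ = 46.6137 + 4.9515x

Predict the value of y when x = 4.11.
ŷ = 66.9644

To predict y for x = 4.11, substitute into the regression equation:

ŷ = 46.6137 + 4.9515 × 4.11
ŷ = 46.6137 + 20.3507
ŷ = 66.9644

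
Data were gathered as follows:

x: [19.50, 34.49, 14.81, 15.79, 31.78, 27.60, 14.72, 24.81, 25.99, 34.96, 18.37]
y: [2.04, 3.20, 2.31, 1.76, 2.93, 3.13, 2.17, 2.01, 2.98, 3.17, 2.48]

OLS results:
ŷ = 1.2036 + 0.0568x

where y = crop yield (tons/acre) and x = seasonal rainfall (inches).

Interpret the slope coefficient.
On average, crop yield is about 0.0568 tons/acre higher for every extra inch of rainfall.

The slope β₁ = 0.0568 gives the rate at which the fitted crop yield changes with rainfall.

Interpretation:
- Rainfall up by 1 inch → predicted crop yield increases by 0.0568 tons/acre
- This is a linear approximation: the same per-unit change is assumed across the whole observed x range
- The sign (+) gives the direction; the magnitude 0.0568 gives the size of the effect per inch

(β₀ = 1.2036 is the fitted value at x = 0 and is not part of the slope interpretation.)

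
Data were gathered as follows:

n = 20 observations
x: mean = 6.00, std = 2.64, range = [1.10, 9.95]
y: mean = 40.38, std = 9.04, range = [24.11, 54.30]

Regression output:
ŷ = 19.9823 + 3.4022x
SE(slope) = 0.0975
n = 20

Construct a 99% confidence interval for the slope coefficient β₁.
The 99% CI for β₁ is (3.1216, 3.6828)

Confidence interval for the slope:

The 99% CI for β₁ is: β̂₁ ± t*(α/2, n-2) × SE(β̂₁)

Step 1: Find critical t-value
- Confidence level = 0.99
- Degrees of freedom = n - 2 = 20 - 2 = 18
- t*(α/2, 18) = 2.8784

Step 2: Calculate margin of error
Margin = 2.8784 × 0.0975 = 0.2806

Step 3: Construct interval
CI = 3.4022 ± 0.2806
CI = (3.1216, 3.6828)

Interpretation: each one-unit increase in x is associated with a change in mean y of between 3.1216 and 3.6828, with 99% confidence.
Since 0 is outside the interval, a two-sided test at α = 0.01 would reject H₀: β₁ = 0.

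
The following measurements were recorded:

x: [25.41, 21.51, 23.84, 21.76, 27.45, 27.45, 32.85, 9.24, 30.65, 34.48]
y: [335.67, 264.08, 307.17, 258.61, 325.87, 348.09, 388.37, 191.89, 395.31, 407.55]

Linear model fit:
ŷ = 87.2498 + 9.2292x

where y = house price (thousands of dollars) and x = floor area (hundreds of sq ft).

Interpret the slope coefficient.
On average, house price is about 9.2292 thousand dollars higher for every extra hundred sq ft of floor area.

The slope coefficient β₁ = 9.2292 represents the marginal effect of floor area on house price.

Interpretation:
- Floor area up by 1 hundred sq ft → predicted house price increases by 9.2292 thousand dollars
- The effect is assumed constant over the observed range of x (linearity)

(β₀ = 87.2498 is the fitted value at x = 0 and is not part of the slope interpretation.)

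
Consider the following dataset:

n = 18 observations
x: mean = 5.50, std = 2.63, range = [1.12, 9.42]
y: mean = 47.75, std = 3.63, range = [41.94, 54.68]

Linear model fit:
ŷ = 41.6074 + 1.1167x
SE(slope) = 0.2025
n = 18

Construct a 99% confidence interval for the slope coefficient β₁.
The 99% CI for β₁ is (0.5252, 1.7082)

Confidence interval for the slope:

The 99% CI for β₁ is: β̂₁ ± t*(α/2, n-2) × SE(β̂₁)

Step 1: Find critical t-value
- Confidence level = 0.99
- Degrees of freedom = n - 2 = 18 - 2 = 16
- t*(α/2, 16) = 2.9208

Step 2: Calculate margin of error
Margin = 2.9208 × 0.2025 = 0.5915

Step 3: Construct interval
CI = 1.1167 ± 0.5915
CI = (0.5252, 1.7082)

Interpretation: intervals built this way capture the true β₁ in 99% of repeated samples; here the plausible range for the per-unit effect of x on y is 0.5252 to 1.7082.
Since 0 is outside the interval, a two-sided test at α = 0.01 would reject H₀: β₁ = 0.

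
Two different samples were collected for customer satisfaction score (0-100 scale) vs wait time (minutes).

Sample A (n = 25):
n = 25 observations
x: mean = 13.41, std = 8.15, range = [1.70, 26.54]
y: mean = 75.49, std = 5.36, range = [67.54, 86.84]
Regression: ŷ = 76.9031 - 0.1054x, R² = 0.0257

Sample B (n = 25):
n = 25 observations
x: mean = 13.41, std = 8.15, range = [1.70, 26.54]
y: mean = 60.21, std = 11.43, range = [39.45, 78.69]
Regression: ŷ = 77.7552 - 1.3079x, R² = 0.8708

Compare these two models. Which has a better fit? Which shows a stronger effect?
Model B has the better fit (R² = 0.8708 vs 0.0257). Model B shows the stronger effect (|β₁| = 1.3079 vs 0.1054).

Model Comparison:

Fit — compare R²:
- Model A: R² = 0.0257 → 2.57% of variance in satisfaction score explained
- Model B: R² = 0.8708 → 87.08% of variance in satisfaction score explained
- 0.8708 > 0.0257 → Model B has the better fit

Strength of effect — compare |β₁|:
- Model A: β₁ = -0.1054 → predicted satisfaction score falls 0.1054 points per additional minute of wait time
- Model B: β₁ = -1.3079 → predicted satisfaction score falls 1.3079 points per additional minute of wait time
- |-0.1054| < |-1.3079| → Model B shows the stronger marginal effect

Notes:
- R² measures how tightly points cluster around the line; β₁ measures how steep the line is — they answer different questions.
- The two samples could reflect different populations, time periods, or measurement quality.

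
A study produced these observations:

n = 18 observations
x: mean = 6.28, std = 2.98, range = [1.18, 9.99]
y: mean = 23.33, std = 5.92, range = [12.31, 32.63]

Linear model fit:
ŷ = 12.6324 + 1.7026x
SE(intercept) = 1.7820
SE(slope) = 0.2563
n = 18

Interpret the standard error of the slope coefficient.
SE(slope) = 0.2563 measures the uncertainty in the estimated slope. The coefficient is estimated precisely (SE/|β̂₁| = 15.1%).

What SE measures:
- The standard error quantifies the sampling variability of the coefficient estimate
- It is the estimated standard deviation of β̂₁ across hypothetical repeated samples of the same size
- Smaller SE → more precise estimate

Relative precision:
- SE / |β̂₁| = 0.2563 / 1.7026 = 15.1%
- Rule of thumb (under 20%: precise; 20% to under 50%: moderately precise; 50% or more: imprecise) → precise

Rough 95% range (±2 SE): 1.7026 ± 0.5126 → (1.1900, 2.2152).

What drives SE(β̂₁): wider spread of x values → smaller SE; more residual scatter → larger SE; larger n (here n = 18) → smaller SE.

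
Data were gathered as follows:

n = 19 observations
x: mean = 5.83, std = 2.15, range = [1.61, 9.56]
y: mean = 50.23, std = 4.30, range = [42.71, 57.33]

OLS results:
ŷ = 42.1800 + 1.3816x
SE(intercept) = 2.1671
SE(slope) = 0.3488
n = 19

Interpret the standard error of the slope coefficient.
The slope 1.3816 is pinned down to within about ±0.3488 (one SE) by these data — relative uncertainty 25.2%, i.e. moderately precise.

What SE measures:
- The standard error quantifies the sampling variability of the coefficient estimate
- It is the estimated standard deviation of β̂₁ across hypothetical repeated samples of the same size
- Smaller SE → more precise estimate

Relative precision:
- SE / |β̂₁| = 0.3488 / 1.3816 = 25.2%
- Rule of thumb (under 20%: precise; 20% to under 50%: moderately precise; 50% or more: imprecise) → moderately precise

Rough 95% range (±2 SE): 1.3816 ± 0.6976 → (0.6840, 2.0792).

What drives SE(β̂₁): larger n (here n = 19) → smaller SE.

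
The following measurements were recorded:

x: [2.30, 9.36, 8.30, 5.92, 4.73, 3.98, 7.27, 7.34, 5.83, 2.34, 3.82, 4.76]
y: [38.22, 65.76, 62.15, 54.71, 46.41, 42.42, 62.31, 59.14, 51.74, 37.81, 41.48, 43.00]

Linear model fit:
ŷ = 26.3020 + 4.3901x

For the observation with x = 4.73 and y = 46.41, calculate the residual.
Residual = -0.6572

The residual is the difference between the actual value and the predicted value:

Residual = y - ŷ

Step 1: Calculate predicted value
ŷ = 26.3020 + 4.3901 × 4.73
ŷ = 47.0672

Step 2: Calculate residual
Residual = 46.41 - 47.0672
Residual = -0.6572

Interpretation: the model overestimates the actual value by 0.6572 at this point (negative residual → observation lies below the fitted line).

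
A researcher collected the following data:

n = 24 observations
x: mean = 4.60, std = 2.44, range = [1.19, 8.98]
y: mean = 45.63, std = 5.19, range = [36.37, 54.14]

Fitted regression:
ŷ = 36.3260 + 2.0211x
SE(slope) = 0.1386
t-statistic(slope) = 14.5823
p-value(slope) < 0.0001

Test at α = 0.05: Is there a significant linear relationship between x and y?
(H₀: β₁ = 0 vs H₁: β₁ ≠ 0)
p-value < 0.0001 < α = 0.05, so we reject H₀. The relationship is significant.

Hypothesis test for the slope coefficient:

H₀: β₁ = 0 (no linear relationship)
H₁: β₁ ≠ 0 (linear relationship exists)

Test statistic: t = β̂₁ / SE(β̂₁) = 2.0211 / 0.1386 = 14.5823

With df = 22, the two-sided p-value for |t| = 14.5823 is <0.0001.

Decision rule: reject H₀ if p-value < α.
p-value < 0.0001 < α = 0.05 → reject H₀.

At α = 0.05 the data do provide convincing evidence of a nonzero slope.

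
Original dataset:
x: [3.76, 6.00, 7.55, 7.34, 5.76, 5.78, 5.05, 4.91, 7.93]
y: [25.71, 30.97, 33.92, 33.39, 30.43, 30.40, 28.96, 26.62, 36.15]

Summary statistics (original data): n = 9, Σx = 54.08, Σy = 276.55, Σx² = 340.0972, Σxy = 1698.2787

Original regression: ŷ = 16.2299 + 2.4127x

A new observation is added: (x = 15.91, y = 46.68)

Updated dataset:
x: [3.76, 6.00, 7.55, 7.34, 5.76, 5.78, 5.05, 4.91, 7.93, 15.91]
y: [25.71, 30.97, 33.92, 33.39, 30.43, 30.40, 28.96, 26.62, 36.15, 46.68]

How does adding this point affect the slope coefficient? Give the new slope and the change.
The slope changes from 2.4127 to 1.7285 (change of -0.6842, or -28.4%).

x = 15.91 lies well outside the original x-range [3.76, 7.93] (x̄ ≈ 6.01), so this observation has high leverage and can move the slope substantially.

Step 1: Update the sums with the new point (n goes from 9 to 10)
Σx  = 54.08 + 15.91 = 69.99
Σy  = 276.55 + 46.68 = 323.23
Σx² = 340.0972 + 15.91² = 340.0972 + 253.1281 = 593.2253
Σxy = 1698.2787 + 15.91×46.68 = 1698.2787 + 742.6788 = 2440.9575

Step 2: Recompute the slope with b₁ = (nΣxy − ΣxΣy) / (nΣx² − (Σx)²)
Numerator   = 10×2440.9575 − 69.99×323.23 = 24409.5750 − 22622.8677 = 1786.7073
Denominator = 10×593.2253 − 69.99² = 5932.2530 − 4898.6001 = 1033.6529
b₁(new) = 1786.7073 / 1033.6529 = 1.7285

(Same formula on the original sums: (9×1698.2787 − 54.08×276.55) / (9×340.0972 − 54.08²) = 328.6843 / 136.2284 = 2.4127, matching the given fit.)

Step 3: Change in slope
Δβ₁ = 1.7285 − 2.4127 = -0.6842
Relative change = -0.6842 / 2.4127 × 100% = -28.4%
→ the slope decreases when the point is added.

Because the point sits below the extension of the original line at a high-leverage x, it tilts the fit down.
In practice: refit with and without it and report both if conclusions differ; check such a point for data-entry or measurement error.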